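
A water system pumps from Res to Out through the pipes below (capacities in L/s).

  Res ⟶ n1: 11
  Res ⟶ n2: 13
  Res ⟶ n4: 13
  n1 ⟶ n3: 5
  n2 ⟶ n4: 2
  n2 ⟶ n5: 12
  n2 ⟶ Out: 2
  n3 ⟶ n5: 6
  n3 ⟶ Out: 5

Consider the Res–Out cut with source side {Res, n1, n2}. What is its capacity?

Edges leaving {Res, n1, n2}: Res→n4 (13), n1→n3 (5), n2→n4 (2), n2→n5 (12), n2→Out (2).
Cut capacity = 13 + 5 + 2 + 12 + 2 = 34.

34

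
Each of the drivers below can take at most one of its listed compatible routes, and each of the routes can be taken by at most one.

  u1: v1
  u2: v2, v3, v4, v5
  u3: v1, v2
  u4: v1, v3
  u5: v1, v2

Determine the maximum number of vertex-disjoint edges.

4

Unit-capacity flow: source→left, listed edges, right→sink; max matching = max flow.
Augmenting path u1→v1 (+1); matched 1.
Augmenting path u2→v2 (+1); matched 2.
Augmenting path u4→v3 (+1); matched 3.
Augmenting path u3→v2→u2→v4 (+1); matched 4.
No augmenting path remains; maximum matching = 4.
König certificate: {u2, u4, v1, v2} is a vertex cover of size 4 (every listed pair touches it), so no matching can be larger.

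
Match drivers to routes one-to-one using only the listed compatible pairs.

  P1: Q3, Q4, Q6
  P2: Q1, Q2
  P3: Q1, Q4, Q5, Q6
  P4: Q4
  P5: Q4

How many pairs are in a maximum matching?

4

Unit-capacity flow: source→left, listed edges, right→sink; max matching = max flow.
Augmenting path P1→Q3 (+1); matched 1.
Augmenting path P2→Q1 (+1); matched 2.
Augmenting path P3→Q4 (+1); matched 3.
Augmenting path P4→Q4→P3→Q5 (+1); matched 4.
No augmenting path remains; maximum matching = 4.
König certificate: {P1, P2, P3, Q4} is a vertex cover of size 4 (every listed pair touches it), so no matching can be larger.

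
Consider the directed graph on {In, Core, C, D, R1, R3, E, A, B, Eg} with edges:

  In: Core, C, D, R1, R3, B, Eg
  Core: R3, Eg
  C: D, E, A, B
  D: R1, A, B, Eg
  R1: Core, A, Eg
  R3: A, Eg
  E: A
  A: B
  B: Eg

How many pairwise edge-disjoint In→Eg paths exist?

6

Assign every edge capacity 1; by Menger, the answer equals the max flow.
Path In→Eg (+1); total 1.
Path In→Core→Eg (+1); total 2.
Path In→D→Eg (+1); total 3.
Path In→R1→Eg (+1); total 4.
Path In→R3→Eg (+1); total 5.
Path In→B→Eg (+1); total 6.
No residual In→Eg path; max flow = 6.
Certifying cut of size 6: {B→Eg, Core→Eg, D→Eg, In→Eg, R1→Eg, R3→Eg}.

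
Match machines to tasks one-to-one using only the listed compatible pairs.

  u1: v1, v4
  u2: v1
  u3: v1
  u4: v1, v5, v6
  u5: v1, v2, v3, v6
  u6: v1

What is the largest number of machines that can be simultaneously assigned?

4

Unit-capacity flow: source→left, listed edges, right→sink; max matching = max flow.
Augmenting path u1→v1 (+1); matched 1.
Augmenting path u4→v5 (+1); matched 2.
Augmenting path u5→v2 (+1); matched 3.
Augmenting path u2→v1→u1→v4 (+1); matched 4.
No augmenting path remains; maximum matching = 4.
König certificate: {u1, u4, u5, v1} is a vertex cover of size 4 (every listed pair touches it), so no matching can be larger.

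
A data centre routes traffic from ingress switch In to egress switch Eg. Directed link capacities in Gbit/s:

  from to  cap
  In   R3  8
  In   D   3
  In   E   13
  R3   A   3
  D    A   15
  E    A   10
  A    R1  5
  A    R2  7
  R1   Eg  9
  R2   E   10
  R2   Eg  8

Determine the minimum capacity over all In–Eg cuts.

Augment In→R3→A→R1→Eg: bottleneck 3, flow now 3.
Augment In→D→A→R1→Eg: bottleneck 2, flow now 5.
Augment In→D→A→R2→Eg: bottleneck 1, flow now 6.
Augment In→E→A→R2→Eg: bottleneck 6, flow now 12.
No augmenting path remains; maximum flow = 12.
By max-flow min-cut, the minimum cut capacity equals the max flow.
In the residual graph, reachable from In: {In, R3, D, E, A}.
Min-cut edges: A→R1 (5), A→R2 (7); capacity 5 + 7 = 12.

12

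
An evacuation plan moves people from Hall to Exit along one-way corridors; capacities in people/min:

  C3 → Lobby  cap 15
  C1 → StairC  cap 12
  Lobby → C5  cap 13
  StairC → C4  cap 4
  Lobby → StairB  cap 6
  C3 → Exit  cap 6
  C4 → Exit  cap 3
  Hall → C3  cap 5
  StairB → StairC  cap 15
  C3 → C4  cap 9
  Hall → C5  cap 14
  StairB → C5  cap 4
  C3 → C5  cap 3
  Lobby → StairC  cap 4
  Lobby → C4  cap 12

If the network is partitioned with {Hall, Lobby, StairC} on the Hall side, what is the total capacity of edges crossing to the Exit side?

Edges leaving {Hall, Lobby, StairC}: Hall→C3 (5), Hall→C5 (14), Lobby→StairB (6), Lobby→C4 (12), Lobby→C5 (13), StairC→C4 (4).
Cut capacity = 5 + 14 + 6 + 12 + 13 + 4 = 54.

54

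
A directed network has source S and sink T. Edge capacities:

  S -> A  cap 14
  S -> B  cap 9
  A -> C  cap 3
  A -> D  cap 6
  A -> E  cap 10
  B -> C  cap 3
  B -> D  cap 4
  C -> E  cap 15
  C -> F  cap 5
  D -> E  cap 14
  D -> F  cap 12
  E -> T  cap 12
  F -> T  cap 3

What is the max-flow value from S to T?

15

Augment S→A→E→T: bottleneck 10, flow now 10.
Augment S→A→C→E→T: bottleneck 2, flow now 12.
Augment S→A→C→F→T: bottleneck 1, flow now 13.
Augment S→A→D→F→T: bottleneck 1, flow now 14.
Augment S→B→C→F→T: bottleneck 1, flow now 15.
No augmenting path remains; maximum flow = 15.
In the residual graph, reachable from S: {S, A, B, C, D, E, F}.
Min-cut edges: E→T (12), F→T (3); capacity 12 + 3 = 15.
This cut is saturated, so no flow can exceed 15.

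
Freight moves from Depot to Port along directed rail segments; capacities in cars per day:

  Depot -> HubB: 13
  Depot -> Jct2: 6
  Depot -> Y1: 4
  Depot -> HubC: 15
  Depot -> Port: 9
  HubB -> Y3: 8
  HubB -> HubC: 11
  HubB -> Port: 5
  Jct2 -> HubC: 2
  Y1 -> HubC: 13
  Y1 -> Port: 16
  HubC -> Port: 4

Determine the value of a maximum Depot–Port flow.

22

Augment Depot→Port: bottleneck 9, flow now 9.
Augment Depot→HubB→Port: bottleneck 5, flow now 14.
Augment Depot→Y1→Port: bottleneck 4, flow now 18.
Augment Depot→HubC→Port: bottleneck 4, flow now 22.
No augmenting path remains; maximum flow = 22.
In the residual graph, reachable from Depot: {Depot, HubB, Jct2, Y3, HubC}.
Min-cut edges: Depot→Y1 (4), Depot→Port (9), HubB→Port (5), HubC→Port (4); capacity 4 + 9 + 5 + 4 = 22.
This cut is saturated, so no flow can exceed 22.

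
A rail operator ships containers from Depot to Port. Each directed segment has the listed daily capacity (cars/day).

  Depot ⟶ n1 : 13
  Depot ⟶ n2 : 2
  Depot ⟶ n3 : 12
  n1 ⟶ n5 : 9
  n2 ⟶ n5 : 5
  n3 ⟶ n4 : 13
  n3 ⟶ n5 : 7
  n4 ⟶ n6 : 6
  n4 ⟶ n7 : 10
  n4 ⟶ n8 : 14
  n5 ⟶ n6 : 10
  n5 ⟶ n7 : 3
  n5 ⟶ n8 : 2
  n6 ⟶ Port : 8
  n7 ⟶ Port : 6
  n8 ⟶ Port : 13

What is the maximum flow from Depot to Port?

23

Augment Depot→n1→n5→n6→Port: bottleneck 8, flow now 8.
Augment Depot→n1→n5→n7→Port: bottleneck 1, flow now 9.
Augment Depot→n2→n5→n7→Port: bottleneck 2, flow now 11.
Augment Depot→n3→n4→n7→Port: bottleneck 3, flow now 14.
Augment Depot→n3→n4→n8→Port: bottleneck 9, flow now 23.
No augmenting path remains; maximum flow = 23.
In the residual graph, reachable from Depot: {Depot, n1}.
Min-cut edges: Depot→n2 (2), Depot→n3 (12), n1→n5 (9); capacity 2 + 12 + 9 = 23.
This cut is saturated, so no flow can exceed 23.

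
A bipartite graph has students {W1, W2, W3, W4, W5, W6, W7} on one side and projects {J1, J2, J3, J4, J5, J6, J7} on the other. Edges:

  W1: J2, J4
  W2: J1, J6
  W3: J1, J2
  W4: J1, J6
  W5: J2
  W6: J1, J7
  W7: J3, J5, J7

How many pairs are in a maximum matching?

Unit-capacity flow: source→left, listed edges, right→sink; max matching = max flow.
Augmenting path W1→J2 (+1); matched 1.
Augmenting path W2→J1 (+1); matched 2.
Augmenting path W4→J6 (+1); matched 3.
Augmenting path W6→J7 (+1); matched 4.
Augmenting path W7→J3 (+1); matched 5.
Augmenting path W3→J2→W1→J4 (+1); matched 6.
No augmenting path remains; maximum matching = 6.
König certificate: {W1, W6, W7, J1, J2, J6} is a vertex cover of size 6 (every listed pair touches it), so no matching can be larger.

6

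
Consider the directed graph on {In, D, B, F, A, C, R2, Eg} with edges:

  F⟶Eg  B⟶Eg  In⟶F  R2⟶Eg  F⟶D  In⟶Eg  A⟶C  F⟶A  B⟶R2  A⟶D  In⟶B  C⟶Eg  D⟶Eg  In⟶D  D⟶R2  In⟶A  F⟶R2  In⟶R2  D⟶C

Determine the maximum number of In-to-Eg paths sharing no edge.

Assign every edge capacity 1; by Menger, the answer equals the max flow.
Path In→Eg (+1); total 1.
Path In→D→Eg (+1); total 2.
Path In→B→Eg (+1); total 3.
Path In→F→Eg (+1); total 4.
Path In→R2→Eg (+1); total 5.
Path In→A→C→Eg (+1); total 6.
No residual In→Eg path; max flow = 6.
Certifying cut of size 6: {In→A, In→B, In→D, In→Eg, In→F, In→R2}.

6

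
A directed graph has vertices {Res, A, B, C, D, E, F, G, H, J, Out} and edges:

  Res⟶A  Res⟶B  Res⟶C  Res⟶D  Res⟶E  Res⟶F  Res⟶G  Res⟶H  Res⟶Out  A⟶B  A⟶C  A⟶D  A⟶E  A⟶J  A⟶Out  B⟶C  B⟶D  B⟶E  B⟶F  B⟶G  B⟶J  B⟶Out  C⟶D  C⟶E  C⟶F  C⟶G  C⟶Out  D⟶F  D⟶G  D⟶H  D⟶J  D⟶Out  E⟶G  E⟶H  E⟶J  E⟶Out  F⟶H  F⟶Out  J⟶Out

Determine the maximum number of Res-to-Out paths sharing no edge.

Assign every edge capacity 1; by Menger, the answer equals the max flow.
Path Res→Out (+1); total 1.
Path Res→A→Out (+1); total 2.
Path Res→B→Out (+1); total 3.
Path Res→C→Out (+1); total 4.
Path Res→D→Out (+1); total 5.
Path Res→E→Out (+1); total 6.
Path Res→F→Out (+1); total 7.
No residual Res→Out path; max flow = 7.
Certifying cut of size 7: {Res→A, Res→B, Res→C, Res→D, Res→E, Res→F, Res→Out}.

7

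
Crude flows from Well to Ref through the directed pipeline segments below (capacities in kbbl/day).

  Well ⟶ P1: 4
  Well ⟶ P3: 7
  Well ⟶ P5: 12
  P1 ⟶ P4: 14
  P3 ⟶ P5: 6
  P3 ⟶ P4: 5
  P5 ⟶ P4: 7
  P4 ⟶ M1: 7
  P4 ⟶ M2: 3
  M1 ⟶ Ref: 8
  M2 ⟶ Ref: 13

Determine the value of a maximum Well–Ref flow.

10

Augment Well→P1→P4→M1→Ref: bottleneck 4, flow now 4.
Augment Well→P3→P4→M1→Ref: bottleneck 3, flow now 7.
Augment Well→P3→P4→M2→Ref: bottleneck 2, flow now 9.
Augment Well→P5→P4→M2→Ref: bottleneck 1, flow now 10.
No augmenting path remains; maximum flow = 10.
In the residual graph, reachable from Well: {Well, P1, P3, P5, P4}.
Min-cut edges: P4→M1 (7), P4→M2 (3); capacity 7 + 3 = 10.
This cut is saturated, so no flow can exceed 10.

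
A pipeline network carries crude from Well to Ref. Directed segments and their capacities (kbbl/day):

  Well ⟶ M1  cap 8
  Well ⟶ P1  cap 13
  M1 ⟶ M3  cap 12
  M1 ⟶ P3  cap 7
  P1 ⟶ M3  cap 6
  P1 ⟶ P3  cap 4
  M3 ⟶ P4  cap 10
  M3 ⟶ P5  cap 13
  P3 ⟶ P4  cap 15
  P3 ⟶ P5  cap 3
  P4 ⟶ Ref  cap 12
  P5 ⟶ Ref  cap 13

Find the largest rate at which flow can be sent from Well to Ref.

Augment Well→M1→M3→P4→Ref: bottleneck 8, flow now 8.
Augment Well→P1→M3→P4→Ref: bottleneck 2, flow now 10.
Augment Well→P1→M3→P5→Ref: bottleneck 4, flow now 14.
Augment Well→P1→P3→P4→Ref: bottleneck 2, flow now 16.
Augment Well→P1→P3→P5→Ref: bottleneck 2, flow now 18.
No augmenting path remains; maximum flow = 18.
In the residual graph, reachable from Well: {Well, P1}.
Min-cut edges: Well→M1 (8), P1→M3 (6), P1→P3 (4); capacity 8 + 6 + 4 = 18.
This cut is saturated, so no flow can exceed 18.

18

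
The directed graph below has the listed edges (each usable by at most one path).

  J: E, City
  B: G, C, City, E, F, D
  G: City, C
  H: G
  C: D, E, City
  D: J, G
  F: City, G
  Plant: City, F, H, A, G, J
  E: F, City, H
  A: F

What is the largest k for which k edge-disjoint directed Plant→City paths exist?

Assign every edge capacity 1; by Menger, the answer equals the max flow.
Path Plant→City (+1); total 1.
Path Plant→F→City (+1); total 2.
Path Plant→G→City (+1); total 3.
Path Plant→J→City (+1); total 4.
Path Plant→H→G→C→City (+1); total 5.
No residual Plant→City path; max flow = 5.
Certifying cut of size 5: {F→City, G→C, G→City, Plant→City, Plant→J}.

5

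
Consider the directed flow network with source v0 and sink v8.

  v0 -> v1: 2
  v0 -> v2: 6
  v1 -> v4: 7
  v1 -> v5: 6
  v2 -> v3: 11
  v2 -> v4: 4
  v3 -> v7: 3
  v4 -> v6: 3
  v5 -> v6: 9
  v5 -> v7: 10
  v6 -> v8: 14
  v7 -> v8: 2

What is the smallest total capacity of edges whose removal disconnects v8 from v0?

Augment v0→v1→v4→v6→v8: bottleneck 2, flow now 2.
Augment v0→v2→v3→v7→v8: bottleneck 2, flow now 4.
Augment v0→v2→v4→v6→v8: bottleneck 1, flow now 5.
Augment v0→v2→v4→v1→v5→v6→v8: bottleneck 2, flow now 7. (uses reverse residual edge)
No augmenting path remains; maximum flow = 7.
By max-flow min-cut, the minimum cut capacity equals the max flow.
In the residual graph, reachable from v0: {v0, v2, v3, v4, v7}.
Min-cut edges: v0→v1 (2), v4→v6 (3), v7→v8 (2); capacity 2 + 3 + 2 = 7.

7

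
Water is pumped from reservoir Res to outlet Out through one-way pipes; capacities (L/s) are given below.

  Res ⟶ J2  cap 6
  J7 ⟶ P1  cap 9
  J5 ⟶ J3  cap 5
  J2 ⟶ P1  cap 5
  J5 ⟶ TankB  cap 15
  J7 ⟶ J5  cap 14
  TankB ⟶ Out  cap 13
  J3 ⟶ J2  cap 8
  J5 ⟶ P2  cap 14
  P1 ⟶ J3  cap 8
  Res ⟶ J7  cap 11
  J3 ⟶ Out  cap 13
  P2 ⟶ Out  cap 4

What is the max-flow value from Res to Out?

Augment Res→J2→P1→J3→Out: bottleneck 5, flow now 5.
Augment Res→J7→P1→J3→Out: bottleneck 3, flow now 8.
Augment Res→J7→J5→J3→Out: bottleneck 5, flow now 13.
Augment Res→J7→J5→P2→Out: bottleneck 3, flow now 16.
No augmenting path remains; maximum flow = 16.
In the residual graph, reachable from Res: {Res, J2}.
Min-cut edges: Res→J7 (11), J2→P1 (5); capacity 11 + 5 = 16.
This cut is saturated, so no flow can exceed 16.

16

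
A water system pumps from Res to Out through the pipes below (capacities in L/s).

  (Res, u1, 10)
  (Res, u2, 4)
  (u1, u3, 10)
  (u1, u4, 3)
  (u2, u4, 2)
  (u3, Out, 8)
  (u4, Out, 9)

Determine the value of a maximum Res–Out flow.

Augment Res→u1→u3→Out: bottleneck 8, flow now 8.
Augment Res→u1→u4→Out: bottleneck 2, flow now 10.
Augment Res→u2→u4→Out: bottleneck 2, flow now 12.
No augmenting path remains; maximum flow = 12.
In the residual graph, reachable from Res: {Res, u2}.
Min-cut edges: Res→u1 (10), u2→u4 (2); capacity 10 + 2 = 12.
This cut is saturated, so no flow can exceed 12.

12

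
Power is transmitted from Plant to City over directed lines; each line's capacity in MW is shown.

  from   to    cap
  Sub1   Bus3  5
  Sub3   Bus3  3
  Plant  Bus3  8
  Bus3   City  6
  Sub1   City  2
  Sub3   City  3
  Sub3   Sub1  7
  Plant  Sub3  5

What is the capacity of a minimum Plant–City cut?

11

Augment Plant→Sub3→City: bottleneck 3, flow now 3.
Augment Plant→Bus3→City: bottleneck 6, flow now 9.
Augment Plant→Sub3→Sub1→City: bottleneck 2, flow now 11.
No augmenting path remains; maximum flow = 11.
By max-flow min-cut, the minimum cut capacity equals the max flow.
In the residual graph, reachable from Plant: {Plant, Bus3}.
Min-cut edges: Plant→Sub3 (5), Bus3→City (6); capacity 5 + 6 = 11.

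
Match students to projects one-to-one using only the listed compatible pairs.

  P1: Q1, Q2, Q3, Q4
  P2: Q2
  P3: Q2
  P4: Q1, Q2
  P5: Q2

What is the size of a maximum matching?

3

Unit-capacity flow: source→left, listed edges, right→sink; max matching = max flow.
Augmenting path P1→Q1 (+1); matched 1.
Augmenting path P2→Q2 (+1); matched 2.
Augmenting path P4→Q1→P1→Q3 (+1); matched 3.
No augmenting path remains; maximum matching = 3.
König certificate: {P1, P4, Q2} is a vertex cover of size 3 (every listed pair touches it), so no matching can be larger.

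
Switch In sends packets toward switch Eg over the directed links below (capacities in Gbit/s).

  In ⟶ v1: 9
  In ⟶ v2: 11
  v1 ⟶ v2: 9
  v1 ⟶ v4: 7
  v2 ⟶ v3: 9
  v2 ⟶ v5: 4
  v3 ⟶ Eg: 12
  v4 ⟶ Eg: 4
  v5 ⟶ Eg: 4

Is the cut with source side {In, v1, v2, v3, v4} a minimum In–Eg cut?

Given cut capacity: 4 + 12 + 4 = 20.
Augment In→v1→v4→Eg: bottleneck 4, flow now 4.
Augment In→v2→v3→Eg: bottleneck 9, flow now 13.
Augment In→v2→v5→Eg: bottleneck 2, flow now 15.
Augment In→v1→v2→v5→Eg: bottleneck 2, flow now 17.
No augmenting path remains; maximum flow = 17.
In the residual graph, reachable from In: {In, v1, v2, v4}.
Min-cut edges: v2→v3 (9), v2→v5 (4), v4→Eg (4); capacity 9 + 4 + 4 = 17.
Cut capacity 20 exceeds the max flow 17, so it is not minimum.

No — its capacity is 20, but the minimum cut has capacity 17.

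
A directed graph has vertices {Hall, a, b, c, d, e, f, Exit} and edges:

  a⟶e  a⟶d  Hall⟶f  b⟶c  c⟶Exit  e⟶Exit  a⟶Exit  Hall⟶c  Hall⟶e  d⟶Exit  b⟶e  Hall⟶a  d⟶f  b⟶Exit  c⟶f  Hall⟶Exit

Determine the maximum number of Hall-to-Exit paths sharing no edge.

Assign every edge capacity 1; by Menger, the answer equals the max flow.
Path Hall→Exit (+1); total 1.
Path Hall→a→Exit (+1); total 2.
Path Hall→c→Exit (+1); total 3.
Path Hall→e→Exit (+1); total 4.
No residual Hall→Exit path; max flow = 4.
Certifying cut of size 4: {Hall→Exit, Hall→a, Hall→c, Hall→e}.

4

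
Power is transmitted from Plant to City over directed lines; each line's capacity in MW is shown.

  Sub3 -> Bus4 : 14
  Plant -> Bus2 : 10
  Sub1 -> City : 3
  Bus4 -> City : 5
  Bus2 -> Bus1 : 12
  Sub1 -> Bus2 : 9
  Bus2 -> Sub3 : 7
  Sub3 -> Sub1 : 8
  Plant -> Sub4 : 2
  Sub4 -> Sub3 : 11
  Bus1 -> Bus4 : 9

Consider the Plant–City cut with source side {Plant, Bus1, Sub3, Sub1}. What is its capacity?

47

Edges leaving {Plant, Bus1, Sub3, Sub1}: Plant→Sub4 (2), Plant→Bus2 (10), Bus1→Bus4 (9), Sub3→Bus4 (14), Sub1→Bus2 (9), Sub1→City (3).
Cut capacity = 2 + 10 + 9 + 14 + 9 + 3 = 47.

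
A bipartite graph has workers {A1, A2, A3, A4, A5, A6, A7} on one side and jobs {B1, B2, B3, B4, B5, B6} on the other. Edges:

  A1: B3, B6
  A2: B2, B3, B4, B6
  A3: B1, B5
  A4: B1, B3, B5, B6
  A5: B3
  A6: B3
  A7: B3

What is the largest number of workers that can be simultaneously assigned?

5

Unit-capacity flow: source→left, listed edges, right→sink; max matching = max flow.
Augmenting path A1→B3 (+1); matched 1.
Augmenting path A2→B2 (+1); matched 2.
Augmenting path A3→B1 (+1); matched 3.
Augmenting path A4→B5 (+1); matched 4.
Augmenting path A5→B3→A1→B6 (+1); matched 5.
No augmenting path remains; maximum matching = 5.
König certificate: {A1, A2, A3, A4, B3} is a vertex cover of size 5 (every listed pair touches it), so no matching can be larger.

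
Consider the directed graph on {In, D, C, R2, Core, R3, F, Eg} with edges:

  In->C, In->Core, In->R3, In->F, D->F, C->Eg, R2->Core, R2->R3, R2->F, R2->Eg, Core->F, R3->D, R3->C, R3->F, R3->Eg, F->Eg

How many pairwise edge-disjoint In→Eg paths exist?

3

Assign every edge capacity 1; by Menger, the answer equals the max flow.
Path In→C→Eg (+1); total 1.
Path In→R3→Eg (+1); total 2.
Path In→F→Eg (+1); total 3.
No residual In→Eg path; max flow = 3.
Certifying cut of size 3: {F→Eg, In→C, In→R3}.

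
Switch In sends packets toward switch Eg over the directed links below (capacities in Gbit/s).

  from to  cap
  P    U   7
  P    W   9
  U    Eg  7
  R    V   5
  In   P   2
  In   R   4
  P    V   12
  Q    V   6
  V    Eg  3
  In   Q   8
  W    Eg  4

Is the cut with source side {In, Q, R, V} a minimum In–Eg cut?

Given cut capacity: 2 + 3 = 5.
Augment In→P→U→Eg: bottleneck 2, flow now 2.
Augment In→Q→V→Eg: bottleneck 3, flow now 5.
No augmenting path remains; maximum flow = 5.
Cut capacity 5 equals the max flow, so it is a minimum cut.

Yes — it is a minimum cut (capacity 5).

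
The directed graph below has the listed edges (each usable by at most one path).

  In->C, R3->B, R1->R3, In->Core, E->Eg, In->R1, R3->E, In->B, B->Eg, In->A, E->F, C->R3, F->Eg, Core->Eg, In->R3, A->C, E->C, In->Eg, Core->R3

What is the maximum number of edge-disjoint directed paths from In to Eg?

Assign every edge capacity 1; by Menger, the answer equals the max flow.
Path In→Eg (+1); total 1.
Path In→Core→Eg (+1); total 2.
Path In→B→Eg (+1); total 3.
Path In→R3→E→Eg (+1); total 4.
No residual In→Eg path; max flow = 4.
Certifying cut of size 4: {B→Eg, In→Core, In→Eg, R3→E}.

4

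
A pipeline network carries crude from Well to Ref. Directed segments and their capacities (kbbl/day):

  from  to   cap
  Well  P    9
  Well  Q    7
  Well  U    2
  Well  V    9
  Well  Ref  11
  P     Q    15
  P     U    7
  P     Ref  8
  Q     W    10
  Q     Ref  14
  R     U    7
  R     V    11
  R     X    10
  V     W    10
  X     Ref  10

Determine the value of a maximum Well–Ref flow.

Augment Well→Ref: bottleneck 11, flow now 11.
Augment Well→P→Ref: bottleneck 8, flow now 19.
Augment Well→Q→Ref: bottleneck 7, flow now 26.
Augment Well→P→Q→Ref: bottleneck 1, flow now 27.
No augmenting path remains; maximum flow = 27.
In the residual graph, reachable from Well: {Well, U, V, W}.
Min-cut edges: Well→P (9), Well→Q (7), Well→Ref (11); capacity 9 + 7 + 11 = 27.
This cut is saturated, so no flow can exceed 27.

27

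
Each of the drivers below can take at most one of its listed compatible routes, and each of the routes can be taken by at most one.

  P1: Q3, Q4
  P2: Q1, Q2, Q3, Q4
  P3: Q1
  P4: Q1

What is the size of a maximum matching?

Unit-capacity flow: source→left, listed edges, right→sink; max matching = max flow.
Augmenting path P1→Q3 (+1); matched 1.
Augmenting path P2→Q1 (+1); matched 2.
Augmenting path P3→Q1→P2→Q2 (+1); matched 3.
No augmenting path remains; maximum matching = 3.
König certificate: {P1, P2, Q1} is a vertex cover of size 3 (every listed pair touches it), so no matching can be larger.

3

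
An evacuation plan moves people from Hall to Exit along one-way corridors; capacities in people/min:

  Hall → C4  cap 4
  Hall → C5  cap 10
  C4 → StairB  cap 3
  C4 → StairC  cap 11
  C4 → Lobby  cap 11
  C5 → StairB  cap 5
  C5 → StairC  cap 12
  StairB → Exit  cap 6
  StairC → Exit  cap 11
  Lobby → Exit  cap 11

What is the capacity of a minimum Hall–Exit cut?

Augment Hall→C4→StairB→Exit: bottleneck 3, flow now 3.
Augment Hall→C4→StairC→Exit: bottleneck 1, flow now 4.
Augment Hall→C5→StairB→Exit: bottleneck 3, flow now 7.
Augment Hall→C5→StairC→Exit: bottleneck 7, flow now 14.
No augmenting path remains; maximum flow = 14.
By max-flow min-cut, the minimum cut capacity equals the max flow.
In the residual graph, reachable from Hall: {Hall}.
Min-cut edges: Hall→C4 (4), Hall→C5 (10); capacity 4 + 10 = 14.

14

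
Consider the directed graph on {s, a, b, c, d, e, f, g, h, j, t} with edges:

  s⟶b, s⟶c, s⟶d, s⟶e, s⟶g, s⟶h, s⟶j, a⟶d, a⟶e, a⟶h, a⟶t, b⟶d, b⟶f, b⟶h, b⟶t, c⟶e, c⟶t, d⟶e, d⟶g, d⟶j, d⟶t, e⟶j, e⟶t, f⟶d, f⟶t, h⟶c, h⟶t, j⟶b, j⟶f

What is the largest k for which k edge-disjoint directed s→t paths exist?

Assign every edge capacity 1; by Menger, the answer equals the max flow.
Path s→b→t (+1); total 1.
Path s→c→t (+1); total 2.
Path s→d→t (+1); total 3.
Path s→e→t (+1); total 4.
Path s→h→t (+1); total 5.
Path s→j→f→t (+1); total 6.
No residual s→t path; max flow = 6.
Certifying cut of size 6: {s→b, s→c, s→d, s→e, s→h, s→j}.

6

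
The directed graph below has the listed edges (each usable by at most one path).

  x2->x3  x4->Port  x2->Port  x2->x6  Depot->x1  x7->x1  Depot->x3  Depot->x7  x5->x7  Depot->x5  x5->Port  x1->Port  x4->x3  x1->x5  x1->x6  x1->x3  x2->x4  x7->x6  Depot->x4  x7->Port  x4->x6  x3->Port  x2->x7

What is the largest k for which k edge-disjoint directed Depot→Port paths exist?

5

Assign every edge capacity 1; by Menger, the answer equals the max flow.
Path Depot→x1→Port (+1); total 1.
Path Depot→x3→Port (+1); total 2.
Path Depot→x4→Port (+1); total 3.
Path Depot→x5→Port (+1); total 4.
Path Depot→x7→Port (+1); total 5.
No residual Depot→Port path; max flow = 5.
Certifying cut of size 5: {Depot→x1, Depot→x3, Depot→x4, Depot→x5, Depot→x7}.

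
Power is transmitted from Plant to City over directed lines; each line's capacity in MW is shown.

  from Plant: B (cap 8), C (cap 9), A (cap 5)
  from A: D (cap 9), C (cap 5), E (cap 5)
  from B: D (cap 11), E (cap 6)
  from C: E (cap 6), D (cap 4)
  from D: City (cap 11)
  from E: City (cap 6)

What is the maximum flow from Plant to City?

Augment Plant→A→D→City: bottleneck 5, flow now 5.
Augment Plant→B→D→City: bottleneck 6, flow now 11.
Augment Plant→B→E→City: bottleneck 2, flow now 13.
Augment Plant→C→E→City: bottleneck 4, flow now 17.
No augmenting path remains; maximum flow = 17.
In the residual graph, reachable from Plant: {Plant, A, B, C, D, E}.
Min-cut edges: D→City (11), E→City (6); capacity 11 + 6 = 17.
This cut is saturated, so no flow can exceed 17.

17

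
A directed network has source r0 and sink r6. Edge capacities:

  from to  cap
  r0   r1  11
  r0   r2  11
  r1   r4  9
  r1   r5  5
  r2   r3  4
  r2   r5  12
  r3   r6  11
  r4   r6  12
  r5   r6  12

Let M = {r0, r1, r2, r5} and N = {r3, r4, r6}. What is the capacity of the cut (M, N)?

25

Edges leaving {r0, r1, r2, r5}: r1→r4 (9), r2→r3 (4), r5→r6 (12).
Cut capacity = 9 + 4 + 12 = 25.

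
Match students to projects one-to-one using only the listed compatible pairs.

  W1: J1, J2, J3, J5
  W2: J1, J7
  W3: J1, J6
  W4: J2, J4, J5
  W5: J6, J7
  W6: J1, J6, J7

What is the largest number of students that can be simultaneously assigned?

5

Unit-capacity flow: source→left, listed edges, right→sink; max matching = max flow.
Augmenting path W1→J1 (+1); matched 1.
Augmenting path W2→J7 (+1); matched 2.
Augmenting path W3→J6 (+1); matched 3.
Augmenting path W4→J2 (+1); matched 4.
Augmenting path W6→J1→W1→J3 (+1); matched 5.
No augmenting path remains; maximum matching = 5.
König certificate: {W1, W4, J1, J6, J7} is a vertex cover of size 5 (every listed pair touches it), so no matching can be larger.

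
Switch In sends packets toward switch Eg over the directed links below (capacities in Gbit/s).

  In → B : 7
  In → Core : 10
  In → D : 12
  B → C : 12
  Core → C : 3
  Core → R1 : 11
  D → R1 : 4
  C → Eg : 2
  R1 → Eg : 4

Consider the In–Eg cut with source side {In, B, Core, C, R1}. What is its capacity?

Edges leaving {In, B, Core, C, R1}: In→D (12), C→Eg (2), R1→Eg (4).
Cut capacity = 12 + 2 + 4 = 18.

18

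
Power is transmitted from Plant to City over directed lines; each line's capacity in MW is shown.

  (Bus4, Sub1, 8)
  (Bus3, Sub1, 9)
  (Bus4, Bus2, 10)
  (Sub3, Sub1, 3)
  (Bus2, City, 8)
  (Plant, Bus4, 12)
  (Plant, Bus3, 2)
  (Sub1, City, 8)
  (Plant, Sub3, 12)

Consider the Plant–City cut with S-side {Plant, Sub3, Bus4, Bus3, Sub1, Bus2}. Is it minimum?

Yes — it is a minimum cut (capacity 16).

Given cut capacity: 8 + 8 = 16.
Augment Plant→Sub3→Sub1→City: bottleneck 3, flow now 3.
Augment Plant→Bus4→Sub1→City: bottleneck 5, flow now 8.
Augment Plant→Bus4→Bus2→City: bottleneck 7, flow now 15.
Augment Plant→Bus3→Sub1→Bus4→Bus2→City: bottleneck 1, flow now 16. (uses reverse residual edge)
No augmenting path remains; maximum flow = 16.
Cut capacity 16 equals the max flow, so it is a minimum cut.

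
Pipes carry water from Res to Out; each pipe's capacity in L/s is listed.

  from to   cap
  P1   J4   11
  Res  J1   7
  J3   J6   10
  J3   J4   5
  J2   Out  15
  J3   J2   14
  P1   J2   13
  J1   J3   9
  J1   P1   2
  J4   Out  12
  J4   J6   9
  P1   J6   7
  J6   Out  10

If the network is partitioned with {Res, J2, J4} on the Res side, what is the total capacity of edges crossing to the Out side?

43

Edges leaving {Res, J2, J4}: Res→J1 (7), J2→Out (15), J4→J6 (9), J4→Out (12).
Cut capacity = 7 + 15 + 9 + 12 = 43.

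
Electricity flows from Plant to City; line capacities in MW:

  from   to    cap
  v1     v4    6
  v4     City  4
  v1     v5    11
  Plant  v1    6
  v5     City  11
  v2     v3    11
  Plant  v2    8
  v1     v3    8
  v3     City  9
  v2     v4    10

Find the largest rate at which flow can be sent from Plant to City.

14

Augment Plant→v1→v3→City: bottleneck 6, flow now 6.
Augment Plant→v2→v3→City: bottleneck 3, flow now 9.
Augment Plant→v2→v4→City: bottleneck 4, flow now 13.
Augment Plant→v2→v3→v1→v5→City: bottleneck 1, flow now 14. (uses reverse residual edge)
No augmenting path remains; maximum flow = 14.
In the residual graph, reachable from Plant: {Plant}.
Min-cut edges: Plant→v1 (6), Plant→v2 (8); capacity 6 + 8 = 14.
This cut is saturated, so no flow can exceed 14.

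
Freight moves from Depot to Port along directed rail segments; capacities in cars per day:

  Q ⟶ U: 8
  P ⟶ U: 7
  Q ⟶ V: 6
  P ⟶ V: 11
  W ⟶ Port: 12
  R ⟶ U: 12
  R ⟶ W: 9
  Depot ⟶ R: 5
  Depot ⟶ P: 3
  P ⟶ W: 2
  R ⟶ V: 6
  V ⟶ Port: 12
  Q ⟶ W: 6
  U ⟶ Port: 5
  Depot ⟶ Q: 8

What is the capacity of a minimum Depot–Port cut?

Augment Depot→P→U→Port: bottleneck 3, flow now 3.
Augment Depot→Q→U→Port: bottleneck 2, flow now 5.
Augment Depot→Q→V→Port: bottleneck 6, flow now 11.
Augment Depot→R→V→Port: bottleneck 5, flow now 16.
No augmenting path remains; maximum flow = 16.
By max-flow min-cut, the minimum cut capacity equals the max flow.
In the residual graph, reachable from Depot: {Depot}.
Min-cut edges: Depot→P (3), Depot→Q (8), Depot→R (5); capacity 3 + 8 + 5 = 16.

16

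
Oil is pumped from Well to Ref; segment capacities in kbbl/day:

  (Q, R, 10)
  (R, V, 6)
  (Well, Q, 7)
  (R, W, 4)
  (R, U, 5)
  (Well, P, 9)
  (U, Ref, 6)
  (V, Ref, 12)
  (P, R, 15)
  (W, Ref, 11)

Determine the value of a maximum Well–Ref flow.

Augment Well→P→R→U→Ref: bottleneck 5, flow now 5.
Augment Well→P→R→V→Ref: bottleneck 4, flow now 9.
Augment Well→Q→R→V→Ref: bottleneck 2, flow now 11.
Augment Well→Q→R→W→Ref: bottleneck 4, flow now 15.
No augmenting path remains; maximum flow = 15.
In the residual graph, reachable from Well: {Well, P, Q, R}.
Min-cut edges: R→U (5), R→V (6), R→W (4); capacity 5 + 6 + 4 = 15.
This cut is saturated, so no flow can exceed 15.

15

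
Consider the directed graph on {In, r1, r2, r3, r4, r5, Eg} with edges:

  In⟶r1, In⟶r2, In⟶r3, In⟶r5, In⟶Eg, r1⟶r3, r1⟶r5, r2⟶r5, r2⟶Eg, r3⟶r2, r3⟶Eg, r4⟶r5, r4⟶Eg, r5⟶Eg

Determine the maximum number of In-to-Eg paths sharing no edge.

Assign every edge capacity 1; by Menger, the answer equals the max flow.
Path In→Eg (+1); total 1.
Path In→r2→Eg (+1); total 2.
Path In→r3→Eg (+1); total 3.
Path In→r5→Eg (+1); total 4.
No residual In→Eg path; max flow = 4.
Certifying cut of size 4: {In→Eg, r2→Eg, r3→Eg, r5→Eg}.

4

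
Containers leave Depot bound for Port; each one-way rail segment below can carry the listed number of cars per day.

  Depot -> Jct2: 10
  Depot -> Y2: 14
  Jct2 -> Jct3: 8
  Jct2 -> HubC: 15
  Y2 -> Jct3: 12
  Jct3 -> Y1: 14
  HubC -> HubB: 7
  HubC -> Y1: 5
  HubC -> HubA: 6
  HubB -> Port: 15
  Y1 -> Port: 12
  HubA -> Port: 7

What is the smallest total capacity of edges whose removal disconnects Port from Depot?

22

Augment Depot→Jct2→Jct3→Y1→Port: bottleneck 8, flow now 8.
Augment Depot→Jct2→HubC→HubB→Port: bottleneck 2, flow now 10.
Augment Depot→Y2→Jct3→Y1→Port: bottleneck 4, flow now 14.
Augment Depot→Y2→Jct3→Jct2→HubC→HubB→Port: bottleneck 5, flow now 19. (uses reverse residual edge)
Augment Depot→Y2→Jct3→Jct2→HubC→HubA→Port: bottleneck 3, flow now 22. (uses reverse residual edge)
No augmenting path remains; maximum flow = 22.
By max-flow min-cut, the minimum cut capacity equals the max flow.
In the residual graph, reachable from Depot: {Depot, Y2}.
Min-cut edges: Depot→Jct2 (10), Y2→Jct3 (12); capacity 10 + 12 = 22.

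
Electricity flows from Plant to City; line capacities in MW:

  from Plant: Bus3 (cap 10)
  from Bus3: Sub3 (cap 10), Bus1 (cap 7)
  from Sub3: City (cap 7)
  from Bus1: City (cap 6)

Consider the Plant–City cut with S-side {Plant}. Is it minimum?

Given cut capacity: 10 = 10.
Augment Plant→Bus3→Sub3→City: bottleneck 7, flow now 7.
Augment Plant→Bus3→Bus1→City: bottleneck 3, flow now 10.
No augmenting path remains; maximum flow = 10.
Cut capacity 10 equals the max flow, so it is a minimum cut.

Yes — it is a minimum cut (capacity 10).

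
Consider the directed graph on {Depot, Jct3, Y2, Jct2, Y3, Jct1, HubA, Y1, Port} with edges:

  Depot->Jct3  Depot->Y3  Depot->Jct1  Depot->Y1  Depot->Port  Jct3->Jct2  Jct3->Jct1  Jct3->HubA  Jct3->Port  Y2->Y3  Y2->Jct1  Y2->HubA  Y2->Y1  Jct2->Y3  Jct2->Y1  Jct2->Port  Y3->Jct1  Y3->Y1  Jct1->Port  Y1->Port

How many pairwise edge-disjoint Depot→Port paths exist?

Assign every edge capacity 1; by Menger, the answer equals the max flow.
Path Depot→Port (+1); total 1.
Path Depot→Jct3→Port (+1); total 2.
Path Depot→Jct1→Port (+1); total 3.
Path Depot→Y1→Port (+1); total 4.
No residual Depot→Port path; max flow = 4.
Certifying cut of size 4: {Depot→Jct3, Depot→Port, Jct1→Port, Y1→Port}.

4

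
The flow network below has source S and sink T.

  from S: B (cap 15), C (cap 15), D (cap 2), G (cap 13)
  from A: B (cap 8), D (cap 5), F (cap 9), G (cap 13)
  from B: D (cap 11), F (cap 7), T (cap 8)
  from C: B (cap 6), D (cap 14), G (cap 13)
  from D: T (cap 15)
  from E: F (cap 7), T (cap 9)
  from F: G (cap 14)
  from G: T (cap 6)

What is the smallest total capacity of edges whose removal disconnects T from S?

29

Augment S→B→T: bottleneck 8, flow now 8.
Augment S→D→T: bottleneck 2, flow now 10.
Augment S→G→T: bottleneck 6, flow now 16.
Augment S→B→D→T: bottleneck 7, flow now 23.
Augment S→C→D→T: bottleneck 6, flow now 29.
No augmenting path remains; maximum flow = 29.
By max-flow min-cut, the minimum cut capacity equals the max flow.
In the residual graph, reachable from S: {S, B, C, D, F, G}.
Min-cut edges: B→T (8), D→T (15), G→T (6); capacity 8 + 15 + 6 = 29.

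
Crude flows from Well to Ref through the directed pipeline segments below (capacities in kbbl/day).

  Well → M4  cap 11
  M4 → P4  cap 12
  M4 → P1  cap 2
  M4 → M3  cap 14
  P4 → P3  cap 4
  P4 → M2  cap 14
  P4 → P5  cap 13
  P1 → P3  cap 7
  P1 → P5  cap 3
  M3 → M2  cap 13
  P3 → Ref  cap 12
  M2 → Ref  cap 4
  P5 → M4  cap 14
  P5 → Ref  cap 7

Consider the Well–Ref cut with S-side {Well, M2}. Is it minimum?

Given cut capacity: 11 + 4 = 15.
Augment Well→M4→P4→P3→Ref: bottleneck 4, flow now 4.
Augment Well→M4→P4→M2→Ref: bottleneck 4, flow now 8.
Augment Well→M4→P4→P5→Ref: bottleneck 3, flow now 11.
No augmenting path remains; maximum flow = 11.
In the residual graph, reachable from Well: {Well}.
Min-cut edges: Well→M4 (11); capacity 11 = 11.
Cut capacity 15 exceeds the max flow 11, so it is not minimum.

No — its capacity is 15, but the minimum cut has capacity 11.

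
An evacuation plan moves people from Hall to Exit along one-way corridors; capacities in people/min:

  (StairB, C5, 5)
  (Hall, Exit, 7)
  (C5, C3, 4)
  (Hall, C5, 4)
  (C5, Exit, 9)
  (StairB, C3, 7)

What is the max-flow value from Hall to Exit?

Augment Hall→Exit: bottleneck 7, flow now 7.
Augment Hall→C5→Exit: bottleneck 4, flow now 11.
No augmenting path remains; maximum flow = 11.
In the residual graph, reachable from Hall: {Hall}.
Min-cut edges: Hall→C5 (4), Hall→Exit (7); capacity 4 + 7 = 11.
This cut is saturated, so no flow can exceed 11.

11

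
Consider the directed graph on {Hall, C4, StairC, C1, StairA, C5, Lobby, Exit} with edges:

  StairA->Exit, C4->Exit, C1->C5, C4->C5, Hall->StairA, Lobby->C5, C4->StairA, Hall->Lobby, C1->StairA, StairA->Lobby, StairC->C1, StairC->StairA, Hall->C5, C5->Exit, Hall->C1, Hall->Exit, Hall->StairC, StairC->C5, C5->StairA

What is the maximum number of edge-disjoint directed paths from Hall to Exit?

3

Assign every edge capacity 1; by Menger, the answer equals the max flow.
Path Hall→Exit (+1); total 1.
Path Hall→StairA→Exit (+1); total 2.
Path Hall→C5→Exit (+1); total 3.
No residual Hall→Exit path; max flow = 3.
Certifying cut of size 3: {C5→Exit, Hall→Exit, StairA→Exit}.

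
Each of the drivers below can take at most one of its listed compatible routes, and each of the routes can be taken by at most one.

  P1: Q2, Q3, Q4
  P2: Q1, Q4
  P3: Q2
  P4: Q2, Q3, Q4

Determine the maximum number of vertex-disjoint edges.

Unit-capacity flow: source→left, listed edges, right→sink; max matching = max flow.
Augmenting path P1→Q2 (+1); matched 1.
Augmenting path P2→Q1 (+1); matched 2.
Augmenting path P4→Q3 (+1); matched 3.
Augmenting path P3→Q2→P1→Q4 (+1); matched 4.
No augmenting path remains; maximum matching = 4.
König certificate: {P1, P2, P3, P4} is a vertex cover of size 4 (every listed pair touches it), so no matching can be larger.

4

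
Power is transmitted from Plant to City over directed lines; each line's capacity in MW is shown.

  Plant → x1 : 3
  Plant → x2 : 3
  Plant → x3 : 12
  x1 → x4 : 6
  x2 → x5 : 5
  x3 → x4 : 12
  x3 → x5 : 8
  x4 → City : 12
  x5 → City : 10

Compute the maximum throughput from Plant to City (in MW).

Augment Plant→x1→x4→City: bottleneck 3, flow now 3.
Augment Plant→x2→x5→City: bottleneck 3, flow now 6.
Augment Plant→x3→x4→City: bottleneck 9, flow now 15.
Augment Plant→x3→x5→City: bottleneck 3, flow now 18.
No augmenting path remains; maximum flow = 18.
In the residual graph, reachable from Plant: {Plant}.
Min-cut edges: Plant→x1 (3), Plant→x2 (3), Plant→x3 (12); capacity 3 + 3 + 12 = 18.
This cut is saturated, so no flow can exceed 18.

18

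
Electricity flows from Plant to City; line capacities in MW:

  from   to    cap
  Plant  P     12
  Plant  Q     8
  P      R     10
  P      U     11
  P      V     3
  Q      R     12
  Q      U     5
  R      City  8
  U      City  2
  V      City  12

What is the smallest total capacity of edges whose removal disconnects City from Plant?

Augment Plant→P→R→City: bottleneck 8, flow now 8.
Augment Plant→P→U→City: bottleneck 2, flow now 10.
Augment Plant→P→V→City: bottleneck 2, flow now 12.
Augment Plant→Q→R→P→V→City: bottleneck 1, flow now 13. (uses reverse residual edge)
No augmenting path remains; maximum flow = 13.
By max-flow min-cut, the minimum cut capacity equals the max flow.
In the residual graph, reachable from Plant: {Plant, P, Q, R, U}.
Min-cut edges: P→V (3), R→City (8), U→City (2); capacity 3 + 8 + 2 = 13.

13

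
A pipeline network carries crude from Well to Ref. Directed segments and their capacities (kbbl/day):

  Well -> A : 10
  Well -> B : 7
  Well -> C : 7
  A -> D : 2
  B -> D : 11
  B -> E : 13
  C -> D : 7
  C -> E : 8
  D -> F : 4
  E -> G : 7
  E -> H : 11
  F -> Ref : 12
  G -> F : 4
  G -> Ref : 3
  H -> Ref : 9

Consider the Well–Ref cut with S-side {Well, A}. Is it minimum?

Yes — it is a minimum cut (capacity 16).

Given cut capacity: 7 + 7 + 2 = 16.
Augment Well→A→D→F→Ref: bottleneck 2, flow now 2.
Augment Well→B→D→F→Ref: bottleneck 2, flow now 4.
Augment Well→B→E→G→Ref: bottleneck 3, flow now 7.
Augment Well→B→E→H→Ref: bottleneck 2, flow now 9.
Augment Well→C→E→H→Ref: bottleneck 7, flow now 16.
No augmenting path remains; maximum flow = 16.
Cut capacity 16 equals the max flow, so it is a minimum cut.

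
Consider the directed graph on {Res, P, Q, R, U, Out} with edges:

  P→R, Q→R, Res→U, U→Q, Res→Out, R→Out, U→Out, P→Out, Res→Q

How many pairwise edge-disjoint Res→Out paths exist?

3

Assign every edge capacity 1; by Menger, the answer equals the max flow.
Path Res→Out (+1); total 1.
Path Res→U→Out (+1); total 2.
Path Res→Q→R→Out (+1); total 3.
No residual Res→Out path; max flow = 3.
Certifying cut of size 3: {Res→Out, Res→Q, Res→U}.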